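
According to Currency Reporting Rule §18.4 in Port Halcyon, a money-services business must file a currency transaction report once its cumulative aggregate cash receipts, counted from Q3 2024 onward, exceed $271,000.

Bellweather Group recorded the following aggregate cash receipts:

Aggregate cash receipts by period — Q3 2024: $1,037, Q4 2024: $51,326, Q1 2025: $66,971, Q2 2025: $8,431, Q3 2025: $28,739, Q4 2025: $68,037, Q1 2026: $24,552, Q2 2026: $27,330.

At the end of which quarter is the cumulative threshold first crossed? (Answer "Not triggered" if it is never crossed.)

Through Q3 2024: $1,037
Through Q4 2024: $52,363
Through Q1 2025: $119,334
Through Q2 2025: $127,765
Through Q3 2025: $156,504
Through Q4 2025: $224,541
Through Q1 2026: $249,093
Through Q2 2026: $276,423 ← exceeds threshold

Q2 2026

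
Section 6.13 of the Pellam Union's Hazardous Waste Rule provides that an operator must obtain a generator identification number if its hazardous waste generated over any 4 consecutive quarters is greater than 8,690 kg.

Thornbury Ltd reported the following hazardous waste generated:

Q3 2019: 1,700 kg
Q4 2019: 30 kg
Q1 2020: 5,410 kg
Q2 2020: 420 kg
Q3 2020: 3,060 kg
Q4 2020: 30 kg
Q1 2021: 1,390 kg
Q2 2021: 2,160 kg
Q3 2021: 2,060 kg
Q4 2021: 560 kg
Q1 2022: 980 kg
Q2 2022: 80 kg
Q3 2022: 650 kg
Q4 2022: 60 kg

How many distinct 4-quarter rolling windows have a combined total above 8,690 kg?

Q3 2019–Q2 2020: 1,700 kg + 30 kg + 5,410 kg + 420 kg = 7,560 kg (under)
Q4 2019–Q3 2020: 30 kg + 5,410 kg + 420 kg + 3,060 kg = 8,920 kg (over)
Q1 2020–Q4 2020: 5,410 kg + 420 kg + 3,060 kg + 30 kg = 8,920 kg (over)
Q2 2020–Q1 2021: 420 kg + 3,060 kg + 30 kg + 1,390 kg = 4,900 kg (under)
Q3 2020–Q2 2021: 3,060 kg + 30 kg + 1,390 kg + 2,160 kg = 6,640 kg (under)
Q4 2020–Q3 2021: 30 kg + 1,390 kg + 2,160 kg + 2,060 kg = 5,640 kg (under)
Q1 2021–Q4 2021: 1,390 kg + 2,160 kg + 2,060 kg + 560 kg = 6,170 kg (under)
Q2 2021–Q1 2022: 2,160 kg + 2,060 kg + 560 kg + 980 kg = 5,760 kg (under)
Q3 2021–Q2 2022: 2,060 kg + 560 kg + 980 kg + 80 kg = 3,680 kg (under)
Q4 2021–Q3 2022: 560 kg + 980 kg + 80 kg + 650 kg = 2,270 kg (under)
Q1 2022–Q4 2022: 980 kg + 80 kg + 650 kg + 60 kg = 1,770 kg (under)
2 windows exceed the threshold.

2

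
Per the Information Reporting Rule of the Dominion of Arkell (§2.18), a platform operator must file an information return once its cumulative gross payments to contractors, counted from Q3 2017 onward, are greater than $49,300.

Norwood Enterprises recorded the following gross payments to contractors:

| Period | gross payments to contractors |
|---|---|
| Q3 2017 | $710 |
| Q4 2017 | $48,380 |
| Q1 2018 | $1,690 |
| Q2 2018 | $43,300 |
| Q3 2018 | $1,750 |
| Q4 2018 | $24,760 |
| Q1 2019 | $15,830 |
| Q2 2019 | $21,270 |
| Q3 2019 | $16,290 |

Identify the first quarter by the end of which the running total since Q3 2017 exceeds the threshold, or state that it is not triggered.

Q1 2018

Through Q3 2017: $710
Through Q4 2017: $49,090
Through Q1 2018: $50,780 ← exceeds threshold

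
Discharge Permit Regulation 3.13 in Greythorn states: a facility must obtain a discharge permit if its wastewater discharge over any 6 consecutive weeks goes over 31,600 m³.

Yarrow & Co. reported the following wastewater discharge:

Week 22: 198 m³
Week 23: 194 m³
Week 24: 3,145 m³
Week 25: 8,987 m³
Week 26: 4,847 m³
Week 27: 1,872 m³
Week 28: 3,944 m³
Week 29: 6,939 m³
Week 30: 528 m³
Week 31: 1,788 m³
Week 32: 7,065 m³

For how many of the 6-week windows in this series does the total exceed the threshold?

0

Week 22–Week 27: 198 m³ + 194 m³ + 3,145 m³ + 8,987 m³ + 4,847 m³ + 1,872 m³ = 19,243 m³ (under)
Week 23–Week 28: 194 m³ + 3,145 m³ + 8,987 m³ + 4,847 m³ + 1,872 m³ + 3,944 m³ = 22,989 m³ (under)
Week 24–Week 29: 3,145 m³ + 8,987 m³ + 4,847 m³ + 1,872 m³ + 3,944 m³ + 6,939 m³ = 29,734 m³ (under)
Week 25–Week 30: 8,987 m³ + 4,847 m³ + 1,872 m³ + 3,944 m³ + 6,939 m³ + 528 m³ = 27,117 m³ (under)
Week 26–Week 31: 4,847 m³ + 1,872 m³ + 3,944 m³ + 6,939 m³ + 528 m³ + 1,788 m³ = 19,918 m³ (under)
Week 27–Week 32: 1,872 m³ + 3,944 m³ + 6,939 m³ + 528 m³ + 1,788 m³ + 7,065 m³ = 22,136 m³ (under)
0 windows exceed the threshold.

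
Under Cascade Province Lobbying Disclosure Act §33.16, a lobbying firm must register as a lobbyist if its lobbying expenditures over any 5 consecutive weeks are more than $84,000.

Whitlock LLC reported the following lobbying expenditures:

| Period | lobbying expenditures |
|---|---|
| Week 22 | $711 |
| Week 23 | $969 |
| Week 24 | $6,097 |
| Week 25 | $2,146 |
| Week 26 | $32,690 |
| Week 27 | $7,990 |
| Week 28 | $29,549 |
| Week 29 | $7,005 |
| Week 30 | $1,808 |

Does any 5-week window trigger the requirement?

Week 22–Week 26: $711 + $969 + $6,097 + $2,146 + $32,690 = $42,613 (under)
Week 23–Week 27: $969 + $6,097 + $2,146 + $32,690 + $7,990 = $49,892 (under)
Week 24–Week 28: $6,097 + $2,146 + $32,690 + $7,990 + $29,549 = $78,472 (under)
Week 25–Week 29: $2,146 + $32,690 + $7,990 + $29,549 + $7,005 = $79,380 (under)
Week 26–Week 30: $32,690 + $7,990 + $29,549 + $7,005 + $1,808 = $79,042 (under)
No window exceeds $84,000.

No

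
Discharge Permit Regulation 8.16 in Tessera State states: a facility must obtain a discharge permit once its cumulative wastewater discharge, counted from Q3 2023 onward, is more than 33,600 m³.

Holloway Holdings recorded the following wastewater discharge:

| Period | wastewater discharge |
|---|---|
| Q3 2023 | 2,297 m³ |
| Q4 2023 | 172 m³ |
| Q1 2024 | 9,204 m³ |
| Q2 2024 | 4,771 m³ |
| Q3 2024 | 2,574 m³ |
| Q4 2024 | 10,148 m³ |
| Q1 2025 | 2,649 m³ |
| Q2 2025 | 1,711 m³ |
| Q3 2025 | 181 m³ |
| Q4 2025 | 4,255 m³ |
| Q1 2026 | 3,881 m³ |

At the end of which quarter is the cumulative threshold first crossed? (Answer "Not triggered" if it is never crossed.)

Through Q3 2023: 2,297 m³
Through Q4 2023: 2,469 m³
Through Q1 2024: 11,673 m³
Through Q2 2024: 16,444 m³
Through Q3 2024: 19,018 m³
Through Q4 2024: 29,166 m³
Through Q1 2025: 31,815 m³
Through Q2 2025: 33,526 m³
Through Q3 2025: 33,707 m³ ← exceeds threshold

Q3 2025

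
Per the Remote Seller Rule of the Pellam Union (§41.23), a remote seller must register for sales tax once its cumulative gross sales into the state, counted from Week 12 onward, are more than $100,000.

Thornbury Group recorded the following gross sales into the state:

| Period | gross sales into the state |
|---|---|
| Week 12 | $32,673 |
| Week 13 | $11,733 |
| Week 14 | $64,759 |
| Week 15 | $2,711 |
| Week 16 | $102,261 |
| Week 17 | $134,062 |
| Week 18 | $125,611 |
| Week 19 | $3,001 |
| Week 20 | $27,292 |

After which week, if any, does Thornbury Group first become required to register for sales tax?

Week 14

Through Week 12: $32,673
Through Week 13: $44,406
Through Week 14: $109,165 ← exceeds threshold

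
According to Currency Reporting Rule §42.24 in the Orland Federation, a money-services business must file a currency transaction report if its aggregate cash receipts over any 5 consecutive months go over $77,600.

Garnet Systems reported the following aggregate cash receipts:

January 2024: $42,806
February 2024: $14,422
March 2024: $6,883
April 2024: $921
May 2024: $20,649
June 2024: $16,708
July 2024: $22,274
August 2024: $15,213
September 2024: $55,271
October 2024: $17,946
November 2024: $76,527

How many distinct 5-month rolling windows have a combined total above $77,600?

January 2024–May 2024: $42,806 + $14,422 + $6,883 + $921 + $20,649 = $85,681 (over)
February 2024–June 2024: $14,422 + $6,883 + $921 + $20,649 + $16,708 = $59,583 (under)
March 2024–July 2024: $6,883 + $921 + $20,649 + $16,708 + $22,274 = $67,435 (under)
April 2024–August 2024: $921 + $20,649 + $16,708 + $22,274 + $15,213 = $75,765 (under)
May 2024–September 2024: $20,649 + $16,708 + $22,274 + $15,213 + $55,271 = $130,115 (over)
June 2024–October 2024: $16,708 + $22,274 + $15,213 + $55,271 + $17,946 = $127,412 (over)
July 2024–November 2024: $22,274 + $15,213 + $55,271 + $17,946 + $76,527 = $187,231 (over)
4 windows exceed the threshold.

4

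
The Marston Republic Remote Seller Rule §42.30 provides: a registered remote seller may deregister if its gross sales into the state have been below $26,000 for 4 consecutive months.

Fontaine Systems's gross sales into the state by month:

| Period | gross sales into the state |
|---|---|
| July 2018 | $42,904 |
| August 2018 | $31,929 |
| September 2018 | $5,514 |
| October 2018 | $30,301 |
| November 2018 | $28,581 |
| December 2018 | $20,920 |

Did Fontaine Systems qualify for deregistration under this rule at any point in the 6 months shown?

No

Months below $26,000: September 2018, December 2018.
Longest run of consecutive months below the threshold: 1.
1 < 4, so Fontaine Systems never became eligible.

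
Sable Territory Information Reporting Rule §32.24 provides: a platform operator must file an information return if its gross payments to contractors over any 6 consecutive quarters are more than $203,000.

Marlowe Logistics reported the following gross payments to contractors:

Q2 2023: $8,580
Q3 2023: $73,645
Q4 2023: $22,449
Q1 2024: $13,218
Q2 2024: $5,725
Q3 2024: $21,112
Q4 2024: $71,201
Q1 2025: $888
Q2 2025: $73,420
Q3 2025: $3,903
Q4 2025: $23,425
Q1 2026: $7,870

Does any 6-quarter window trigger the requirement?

Yes

Q2 2023–Q3 2024: $8,580 + $73,645 + $22,449 + $13,218 + $5,725 + $21,112 = $144,729 (under)
Q3 2023–Q4 2024: $73,645 + $22,449 + $13,218 + $5,725 + $21,112 + $71,201 = $207,350 (over)
Q4 2023–Q1 2025: $22,449 + $13,218 + $5,725 + $21,112 + $71,201 + $888 = $134,593 (under)
Q1 2024–Q2 2025: $13,218 + $5,725 + $21,112 + $71,201 + $888 + $73,420 = $185,564 (under)
Q2 2024–Q3 2025: $5,725 + $21,112 + $71,201 + $888 + $73,420 + $3,903 = $176,249 (under)
Q3 2024–Q4 2025: $21,112 + $71,201 + $888 + $73,420 + $3,903 + $23,425 = $193,949 (under)
Q4 2024–Q1 2026: $71,201 + $888 + $73,420 + $3,903 + $23,425 + $7,870 = $180,707 (under)
At least one window exceeds $203,000.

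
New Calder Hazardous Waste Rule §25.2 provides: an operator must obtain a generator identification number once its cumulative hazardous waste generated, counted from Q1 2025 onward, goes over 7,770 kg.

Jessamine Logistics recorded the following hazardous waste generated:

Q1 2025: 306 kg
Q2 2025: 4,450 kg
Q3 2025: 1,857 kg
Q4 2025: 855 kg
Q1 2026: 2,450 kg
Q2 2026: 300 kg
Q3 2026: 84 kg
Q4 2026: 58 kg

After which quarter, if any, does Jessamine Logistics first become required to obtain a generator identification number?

Q1 2026

Through Q1 2025: 306 kg
Through Q2 2025: 4,756 kg
Through Q3 2025: 6,613 kg
Through Q4 2025: 7,468 kg
Through Q1 2026: 9,918 kg ← exceeds threshold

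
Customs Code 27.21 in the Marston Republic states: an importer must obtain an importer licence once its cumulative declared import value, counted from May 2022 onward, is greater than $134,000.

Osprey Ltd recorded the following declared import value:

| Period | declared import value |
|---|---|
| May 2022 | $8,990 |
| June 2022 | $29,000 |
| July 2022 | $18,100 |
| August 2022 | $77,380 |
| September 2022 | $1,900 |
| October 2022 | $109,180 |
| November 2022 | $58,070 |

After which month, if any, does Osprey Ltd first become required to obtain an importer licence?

September 2022

Through May 2022: $8,990
Through June 2022: $37,990
Through July 2022: $56,090
Through August 2022: $133,470
Through September 2022: $135,370 ← exceeds threshold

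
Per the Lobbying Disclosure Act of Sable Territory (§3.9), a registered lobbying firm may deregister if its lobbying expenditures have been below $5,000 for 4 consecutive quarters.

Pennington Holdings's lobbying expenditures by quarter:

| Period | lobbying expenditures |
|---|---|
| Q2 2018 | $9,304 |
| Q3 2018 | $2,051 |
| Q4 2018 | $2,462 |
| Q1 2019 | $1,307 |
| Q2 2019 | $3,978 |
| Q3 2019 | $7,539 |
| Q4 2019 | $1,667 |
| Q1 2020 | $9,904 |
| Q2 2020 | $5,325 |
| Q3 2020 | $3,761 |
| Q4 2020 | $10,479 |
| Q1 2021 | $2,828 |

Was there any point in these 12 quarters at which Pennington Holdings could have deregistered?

Yes

Quarters below $5,000: Q3 2018, Q4 2018, Q1 2019, Q2 2019, Q4 2019, Q3 2020, Q1 2021.
Longest run of consecutive quarters below the threshold: 4.
4 ≥ 4, so Pennington Holdings became eligible.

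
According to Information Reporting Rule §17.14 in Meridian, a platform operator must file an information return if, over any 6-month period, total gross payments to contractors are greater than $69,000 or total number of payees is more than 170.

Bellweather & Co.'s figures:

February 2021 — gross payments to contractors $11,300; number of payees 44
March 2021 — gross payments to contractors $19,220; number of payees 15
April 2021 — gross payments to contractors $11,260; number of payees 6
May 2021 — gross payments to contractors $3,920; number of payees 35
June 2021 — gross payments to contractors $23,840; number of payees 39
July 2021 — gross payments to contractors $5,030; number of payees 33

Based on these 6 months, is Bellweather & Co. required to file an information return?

Yes

Total gross payments to contractors: $11,300 + $19,220 + $11,260 + $3,920 + $23,840 + $5,030 = $74,570 (> $69,000).
Total number of payees: 44 + 15 + 6 + 35 + 39 + 33 = 172 (> 170).
The test is 'or': at least one threshold is exceeded.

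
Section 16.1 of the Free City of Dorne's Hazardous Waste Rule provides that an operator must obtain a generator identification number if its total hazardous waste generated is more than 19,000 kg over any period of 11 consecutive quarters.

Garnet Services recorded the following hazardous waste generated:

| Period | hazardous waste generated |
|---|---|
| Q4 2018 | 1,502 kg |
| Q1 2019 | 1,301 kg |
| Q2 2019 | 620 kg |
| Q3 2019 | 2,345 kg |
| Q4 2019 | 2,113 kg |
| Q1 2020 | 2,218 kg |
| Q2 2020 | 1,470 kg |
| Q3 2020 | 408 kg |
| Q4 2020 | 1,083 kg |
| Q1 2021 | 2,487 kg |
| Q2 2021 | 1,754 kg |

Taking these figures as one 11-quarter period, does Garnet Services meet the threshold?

No

Total hazardous waste generated: 1,502 kg + 1,301 kg + 620 kg + 2,345 kg + 2,113 kg + 2,218 kg + 1,470 kg + 408 kg + 1,083 kg + 2,487 kg + 1,754 kg = 17,301 kg.
17,301 kg ≤ 19,000 kg, so the threshold is not exceeded.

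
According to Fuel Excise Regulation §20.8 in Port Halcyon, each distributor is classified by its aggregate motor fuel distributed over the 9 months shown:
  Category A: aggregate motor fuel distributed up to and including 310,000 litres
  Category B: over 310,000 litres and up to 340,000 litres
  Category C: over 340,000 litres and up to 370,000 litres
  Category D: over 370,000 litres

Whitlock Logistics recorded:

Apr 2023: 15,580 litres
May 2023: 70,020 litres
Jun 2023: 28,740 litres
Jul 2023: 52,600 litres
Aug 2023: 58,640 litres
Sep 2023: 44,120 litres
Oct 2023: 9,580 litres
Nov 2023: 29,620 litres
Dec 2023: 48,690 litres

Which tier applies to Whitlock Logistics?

Aggregate motor fuel distributed: 15,580 litres + 70,020 litres + 28,740 litres + 52,600 litres + 58,640 litres + 44,120 litres + 9,580 litres + 29,620 litres + 48,690 litres = 357,590 litres.
340,000 litres < 357,590 litres ≤ 370,000 litres, so Category C applies.

Category C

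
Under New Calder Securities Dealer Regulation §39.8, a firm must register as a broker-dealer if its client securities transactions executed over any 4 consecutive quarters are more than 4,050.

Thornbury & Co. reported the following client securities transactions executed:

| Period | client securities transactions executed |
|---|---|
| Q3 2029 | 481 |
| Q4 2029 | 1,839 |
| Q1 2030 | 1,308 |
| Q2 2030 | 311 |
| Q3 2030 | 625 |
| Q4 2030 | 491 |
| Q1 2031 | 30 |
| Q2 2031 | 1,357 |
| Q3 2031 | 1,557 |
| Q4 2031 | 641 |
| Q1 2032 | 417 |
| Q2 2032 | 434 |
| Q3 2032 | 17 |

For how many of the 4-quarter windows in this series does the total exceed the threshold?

1

Q3 2029–Q2 2030: 481 + 1,839 + 1,308 + 311 = 3,939 (under)
Q4 2029–Q3 2030: 1,839 + 1,308 + 311 + 625 = 4,083 (over)
Q1 2030–Q4 2030: 1,308 + 311 + 625 + 491 = 2,735 (under)
Q2 2030–Q1 2031: 311 + 625 + 491 + 30 = 1,457 (under)
Q3 2030–Q2 2031: 625 + 491 + 30 + 1,357 = 2,503 (under)
Q4 2030–Q3 2031: 491 + 30 + 1,357 + 1,557 = 3,435 (under)
Q1 2031–Q4 2031: 30 + 1,357 + 1,557 + 641 = 3,585 (under)
Q2 2031–Q1 2032: 1,357 + 1,557 + 641 + 417 = 3,972 (under)
Q3 2031–Q2 2032: 1,557 + 641 + 417 + 434 = 3,049 (under)
Q4 2031–Q3 2032: 641 + 417 + 434 + 17 = 1,509 (under)
1 window exceeds the threshold.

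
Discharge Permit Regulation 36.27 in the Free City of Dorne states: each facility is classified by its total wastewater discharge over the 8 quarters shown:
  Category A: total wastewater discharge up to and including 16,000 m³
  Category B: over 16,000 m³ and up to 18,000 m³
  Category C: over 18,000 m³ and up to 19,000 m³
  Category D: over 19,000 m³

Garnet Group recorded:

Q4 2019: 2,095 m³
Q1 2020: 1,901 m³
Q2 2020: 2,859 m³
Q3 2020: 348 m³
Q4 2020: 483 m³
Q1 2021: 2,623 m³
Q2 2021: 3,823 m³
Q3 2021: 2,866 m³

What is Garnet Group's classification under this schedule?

Category B

Total wastewater discharge: 2,095 m³ + 1,901 m³ + 2,859 m³ + 348 m³ + 483 m³ + 2,623 m³ + 3,823 m³ + 2,866 m³ = 16,998 m³.
16,000 m³ < 16,998 m³ ≤ 18,000 m³, so Category B applies.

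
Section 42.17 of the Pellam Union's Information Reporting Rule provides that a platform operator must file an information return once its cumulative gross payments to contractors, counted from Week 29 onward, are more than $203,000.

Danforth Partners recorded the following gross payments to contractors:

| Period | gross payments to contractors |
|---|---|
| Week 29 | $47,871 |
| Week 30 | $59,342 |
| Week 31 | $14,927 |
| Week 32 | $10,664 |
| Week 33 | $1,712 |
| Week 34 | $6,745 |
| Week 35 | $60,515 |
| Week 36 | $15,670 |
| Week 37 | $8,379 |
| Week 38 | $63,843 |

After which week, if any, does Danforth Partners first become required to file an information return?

Through Week 29: $47,871
Through Week 30: $107,213
Through Week 31: $122,140
Through Week 32: $132,804
Through Week 33: $134,516
Through Week 34: $141,261
Through Week 35: $201,776
Through Week 36: $217,446 ← exceeds threshold

Week 36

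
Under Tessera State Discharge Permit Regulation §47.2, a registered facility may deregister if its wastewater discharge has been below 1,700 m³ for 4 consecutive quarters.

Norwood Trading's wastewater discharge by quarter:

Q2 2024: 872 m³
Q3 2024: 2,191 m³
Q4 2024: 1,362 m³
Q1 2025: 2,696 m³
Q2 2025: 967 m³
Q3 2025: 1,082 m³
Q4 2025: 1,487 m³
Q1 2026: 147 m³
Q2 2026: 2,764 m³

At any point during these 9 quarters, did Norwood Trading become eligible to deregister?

Yes

Quarters below 1,700 m³: Q2 2024, Q4 2024, Q2 2025, Q3 2025, Q4 2025, Q1 2026.
Longest run of consecutive quarters below the threshold: 4.
4 ≥ 4, so Norwood Trading became eligible.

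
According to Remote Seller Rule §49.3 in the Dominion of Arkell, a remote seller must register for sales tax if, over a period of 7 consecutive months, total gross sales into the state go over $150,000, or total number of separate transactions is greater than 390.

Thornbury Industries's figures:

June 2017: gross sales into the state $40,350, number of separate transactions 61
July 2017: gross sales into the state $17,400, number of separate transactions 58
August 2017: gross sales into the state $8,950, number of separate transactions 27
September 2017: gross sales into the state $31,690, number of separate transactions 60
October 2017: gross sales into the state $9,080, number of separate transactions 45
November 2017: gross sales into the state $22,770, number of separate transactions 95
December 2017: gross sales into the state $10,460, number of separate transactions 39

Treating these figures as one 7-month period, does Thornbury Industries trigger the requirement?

Total gross sales into the state: $40,350 + $17,400 + $8,950 + $31,690 + $9,080 + $22,770 + $10,460 = $140,700 (≤ $150,000).
Total number of separate transactions: 61 + 58 + 27 + 60 + 45 + 95 + 39 = 385 (≤ 390).
The test is 'or': neither threshold is exceeded.

No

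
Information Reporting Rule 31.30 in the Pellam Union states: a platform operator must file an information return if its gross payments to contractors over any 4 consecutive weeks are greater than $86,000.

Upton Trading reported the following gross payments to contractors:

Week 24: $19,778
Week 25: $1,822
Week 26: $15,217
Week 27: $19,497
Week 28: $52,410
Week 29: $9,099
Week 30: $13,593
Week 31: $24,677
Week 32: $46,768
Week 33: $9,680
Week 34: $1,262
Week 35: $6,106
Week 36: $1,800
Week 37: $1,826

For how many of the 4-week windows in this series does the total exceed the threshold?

6

Week 24–Week 27: $19,778 + $1,822 + $15,217 + $19,497 = $56,314 (under)
Week 25–Week 28: $1,822 + $15,217 + $19,497 + $52,410 = $88,946 (over)
Week 26–Week 29: $15,217 + $19,497 + $52,410 + $9,099 = $96,223 (over)
Week 27–Week 30: $19,497 + $52,410 + $9,099 + $13,593 = $94,599 (over)
Week 28–Week 31: $52,410 + $9,099 + $13,593 + $24,677 = $99,779 (over)
Week 29–Week 32: $9,099 + $13,593 + $24,677 + $46,768 = $94,137 (over)
Week 30–Week 33: $13,593 + $24,677 + $46,768 + $9,680 = $94,718 (over)
Week 31–Week 34: $24,677 + $46,768 + $9,680 + $1,262 = $82,387 (under)
Week 32–Week 35: $46,768 + $9,680 + $1,262 + $6,106 = $63,816 (under)
Week 33–Week 36: $9,680 + $1,262 + $6,106 + $1,800 = $18,848 (under)
Week 34–Week 37: $1,262 + $6,106 + $1,800 + $1,826 = $10,994 (under)
6 windows exceed the threshold.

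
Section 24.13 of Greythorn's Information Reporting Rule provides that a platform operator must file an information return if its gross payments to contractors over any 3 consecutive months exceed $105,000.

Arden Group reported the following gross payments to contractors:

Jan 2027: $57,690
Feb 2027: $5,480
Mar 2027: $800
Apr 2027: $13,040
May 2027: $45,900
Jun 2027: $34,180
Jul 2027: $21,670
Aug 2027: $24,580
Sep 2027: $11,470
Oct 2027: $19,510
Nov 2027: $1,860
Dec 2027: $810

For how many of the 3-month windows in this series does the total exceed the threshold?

Jan 2027–Mar 2027: $57,690 + $5,480 + $800 = $63,970 (under)
Feb 2027–Apr 2027: $5,480 + $800 + $13,040 = $19,320 (under)
Mar 2027–May 2027: $800 + $13,040 + $45,900 = $59,740 (under)
Apr 2027–Jun 2027: $13,040 + $45,900 + $34,180 = $93,120 (under)
May 2027–Jul 2027: $45,900 + $34,180 + $21,670 = $101,750 (under)
Jun 2027–Aug 2027: $34,180 + $21,670 + $24,580 = $80,430 (under)
Jul 2027–Sep 2027: $21,670 + $24,580 + $11,470 = $57,720 (under)
Aug 2027–Oct 2027: $24,580 + $11,470 + $19,510 = $55,560 (under)
Sep 2027–Nov 2027: $11,470 + $19,510 + $1,860 = $32,840 (under)
Oct 2027–Dec 2027: $19,510 + $1,860 + $810 = $22,180 (under)
0 windows exceed the threshold.

0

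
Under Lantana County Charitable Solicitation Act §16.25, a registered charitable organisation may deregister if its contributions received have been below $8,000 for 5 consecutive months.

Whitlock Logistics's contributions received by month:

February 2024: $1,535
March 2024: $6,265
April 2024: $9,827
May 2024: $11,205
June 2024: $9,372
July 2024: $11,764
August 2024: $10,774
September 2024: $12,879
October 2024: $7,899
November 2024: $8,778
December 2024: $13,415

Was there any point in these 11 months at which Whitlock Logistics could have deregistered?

Months below $8,000: February 2024, March 2024, October 2024.
Longest run of consecutive months below the threshold: 2.
2 < 5, so Whitlock Logistics never became eligible.

No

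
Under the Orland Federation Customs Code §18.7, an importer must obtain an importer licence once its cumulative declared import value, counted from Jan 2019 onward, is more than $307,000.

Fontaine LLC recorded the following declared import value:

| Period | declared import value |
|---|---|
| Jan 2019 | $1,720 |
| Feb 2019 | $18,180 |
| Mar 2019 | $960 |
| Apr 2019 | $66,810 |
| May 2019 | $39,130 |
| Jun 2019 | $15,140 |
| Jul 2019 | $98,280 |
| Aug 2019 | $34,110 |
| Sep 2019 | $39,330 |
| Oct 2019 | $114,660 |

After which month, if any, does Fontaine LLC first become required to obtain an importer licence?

Sep 2019

Through Jan 2019: $1,720
Through Feb 2019: $19,900
Through Mar 2019: $20,860
Through Apr 2019: $87,670
Through May 2019: $126,800
Through Jun 2019: $141,940
Through Jul 2019: $240,220
Through Aug 2019: $274,330
Through Sep 2019: $313,660 ← exceeds threshold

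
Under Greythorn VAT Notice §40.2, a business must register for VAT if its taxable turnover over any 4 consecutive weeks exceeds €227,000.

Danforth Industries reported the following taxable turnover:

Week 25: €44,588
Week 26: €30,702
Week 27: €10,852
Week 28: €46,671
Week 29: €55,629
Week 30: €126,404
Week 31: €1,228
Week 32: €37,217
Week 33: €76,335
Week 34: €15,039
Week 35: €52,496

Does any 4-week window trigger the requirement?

Yes

Week 25–Week 28: €44,588 + €30,702 + €10,852 + €46,671 = €132,813 (under)
Week 26–Week 29: €30,702 + €10,852 + €46,671 + €55,629 = €143,854 (under)
Week 27–Week 30: €10,852 + €46,671 + €55,629 + €126,404 = €239,556 (over)
Week 28–Week 31: €46,671 + €55,629 + €126,404 + €1,228 = €229,932 (over)
Week 29–Week 32: €55,629 + €126,404 + €1,228 + €37,217 = €220,478 (under)
Week 30–Week 33: €126,404 + €1,228 + €37,217 + €76,335 = €241,184 (over)
Week 31–Week 34: €1,228 + €37,217 + €76,335 + €15,039 = €129,819 (under)
Week 32–Week 35: €37,217 + €76,335 + €15,039 + €52,496 = €181,087 (under)
At least one window exceeds €227,000.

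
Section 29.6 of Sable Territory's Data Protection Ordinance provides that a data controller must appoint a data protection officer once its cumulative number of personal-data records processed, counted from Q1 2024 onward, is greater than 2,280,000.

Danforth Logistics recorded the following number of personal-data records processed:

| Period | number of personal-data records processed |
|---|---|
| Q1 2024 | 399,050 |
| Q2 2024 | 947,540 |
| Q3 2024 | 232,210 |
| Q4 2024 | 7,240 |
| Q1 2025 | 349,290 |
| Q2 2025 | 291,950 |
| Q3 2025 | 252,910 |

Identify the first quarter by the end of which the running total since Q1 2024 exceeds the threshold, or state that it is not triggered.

Through Q1 2024: 399,050
Through Q2 2024: 1,346,590
Through Q3 2024: 1,578,800
Through Q4 2024: 1,586,040
Through Q1 2025: 1,935,330
Through Q2 2025: 2,227,280
Through Q3 2025: 2,480,190 ← exceeds threshold

Q3 2025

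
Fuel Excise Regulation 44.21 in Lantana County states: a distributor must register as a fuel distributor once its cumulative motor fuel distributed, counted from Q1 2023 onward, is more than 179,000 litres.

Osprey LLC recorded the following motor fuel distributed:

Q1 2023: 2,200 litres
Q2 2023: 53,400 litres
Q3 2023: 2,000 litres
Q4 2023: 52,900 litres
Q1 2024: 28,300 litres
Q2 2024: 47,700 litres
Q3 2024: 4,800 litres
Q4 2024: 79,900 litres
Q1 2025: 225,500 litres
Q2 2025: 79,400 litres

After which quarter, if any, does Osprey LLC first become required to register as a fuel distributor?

Through Q1 2023: 2,200 litres
Through Q2 2023: 55,600 litres
Through Q3 2023: 57,600 litres
Through Q4 2023: 110,500 litres
Through Q1 2024: 138,800 litres
Through Q2 2024: 186,500 litres ← exceeds threshold

Q2 2024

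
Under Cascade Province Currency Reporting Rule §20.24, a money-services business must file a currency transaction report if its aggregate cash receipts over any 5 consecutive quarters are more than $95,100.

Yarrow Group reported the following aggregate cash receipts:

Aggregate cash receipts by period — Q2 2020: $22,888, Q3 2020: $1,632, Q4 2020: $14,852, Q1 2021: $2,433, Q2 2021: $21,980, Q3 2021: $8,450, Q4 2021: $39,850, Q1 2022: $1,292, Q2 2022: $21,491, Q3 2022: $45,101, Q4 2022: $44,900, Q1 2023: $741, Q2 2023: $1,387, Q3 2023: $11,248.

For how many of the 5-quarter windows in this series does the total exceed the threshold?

5

Q2 2020–Q2 2021: $22,888 + $1,632 + $14,852 + $2,433 + $21,980 = $63,785 (under)
Q3 2020–Q3 2021: $1,632 + $14,852 + $2,433 + $21,980 + $8,450 = $49,347 (under)
Q4 2020–Q4 2021: $14,852 + $2,433 + $21,980 + $8,450 + $39,850 = $87,565 (under)
Q1 2021–Q1 2022: $2,433 + $21,980 + $8,450 + $39,850 + $1,292 = $74,005 (under)
Q2 2021–Q2 2022: $21,980 + $8,450 + $39,850 + $1,292 + $21,491 = $93,063 (under)
Q3 2021–Q3 2022: $8,450 + $39,850 + $1,292 + $21,491 + $45,101 = $116,184 (over)
Q4 2021–Q4 2022: $39,850 + $1,292 + $21,491 + $45,101 + $44,900 = $152,634 (over)
Q1 2022–Q1 2023: $1,292 + $21,491 + $45,101 + $44,900 + $741 = $113,525 (over)
Q2 2022–Q2 2023: $21,491 + $45,101 + $44,900 + $741 + $1,387 = $113,620 (over)
Q3 2022–Q3 2023: $45,101 + $44,900 + $741 + $1,387 + $11,248 = $103,377 (over)
5 windows exceed the threshold.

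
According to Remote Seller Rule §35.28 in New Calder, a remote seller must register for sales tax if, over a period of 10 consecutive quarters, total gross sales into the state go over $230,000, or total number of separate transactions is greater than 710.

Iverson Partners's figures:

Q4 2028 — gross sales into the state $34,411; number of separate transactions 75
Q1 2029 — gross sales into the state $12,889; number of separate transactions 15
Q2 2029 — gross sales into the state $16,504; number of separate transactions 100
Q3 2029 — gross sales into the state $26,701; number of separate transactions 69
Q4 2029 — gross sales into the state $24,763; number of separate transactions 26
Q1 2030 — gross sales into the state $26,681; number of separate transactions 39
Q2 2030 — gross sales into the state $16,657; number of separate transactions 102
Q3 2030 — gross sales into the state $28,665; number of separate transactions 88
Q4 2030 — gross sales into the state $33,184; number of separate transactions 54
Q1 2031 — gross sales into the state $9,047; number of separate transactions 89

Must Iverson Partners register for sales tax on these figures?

Total gross sales into the state: $34,411 + $12,889 + $16,504 + $26,701 + $24,763 + $26,681 + $16,657 + $28,665 + $33,184 + $9,047 = $229,502 (≤ $230,000).
Total number of separate transactions: 75 + 15 + 100 + 69 + 26 + 39 + 102 + 88 + 54 + 89 = 657 (≤ 710).
The test is 'or': neither threshold is exceeded.

No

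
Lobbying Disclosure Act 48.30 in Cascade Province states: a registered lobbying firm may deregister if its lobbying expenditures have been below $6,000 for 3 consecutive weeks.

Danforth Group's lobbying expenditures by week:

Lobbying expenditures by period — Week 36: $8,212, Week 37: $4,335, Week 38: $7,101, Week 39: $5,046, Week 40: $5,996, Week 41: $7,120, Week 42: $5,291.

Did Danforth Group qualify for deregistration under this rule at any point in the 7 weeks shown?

Weeks below $6,000: Week 37, Week 39, Week 40, Week 42.
Longest run of consecutive weeks below the threshold: 2.
2 < 3, so Danforth Group never became eligible.

No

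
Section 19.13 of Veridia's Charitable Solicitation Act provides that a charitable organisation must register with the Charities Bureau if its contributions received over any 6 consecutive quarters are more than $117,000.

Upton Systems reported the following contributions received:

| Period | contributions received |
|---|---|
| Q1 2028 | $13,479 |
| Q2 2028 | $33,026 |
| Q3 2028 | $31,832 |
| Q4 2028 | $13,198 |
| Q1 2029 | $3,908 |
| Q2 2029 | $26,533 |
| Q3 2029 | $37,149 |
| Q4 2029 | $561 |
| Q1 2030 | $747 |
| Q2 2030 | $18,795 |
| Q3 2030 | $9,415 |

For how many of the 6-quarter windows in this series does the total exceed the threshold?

Q1 2028–Q2 2029: $13,479 + $33,026 + $31,832 + $13,198 + $3,908 + $26,533 = $121,976 (over)
Q2 2028–Q3 2029: $33,026 + $31,832 + $13,198 + $3,908 + $26,533 + $37,149 = $145,646 (over)
Q3 2028–Q4 2029: $31,832 + $13,198 + $3,908 + $26,533 + $37,149 + $561 = $113,181 (under)
Q4 2028–Q1 2030: $13,198 + $3,908 + $26,533 + $37,149 + $561 + $747 = $82,096 (under)
Q1 2029–Q2 2030: $3,908 + $26,533 + $37,149 + $561 + $747 + $18,795 = $87,693 (under)
Q2 2029–Q3 2030: $26,533 + $37,149 + $561 + $747 + $18,795 + $9,415 = $93,200 (under)
2 windows exceed the threshold.

2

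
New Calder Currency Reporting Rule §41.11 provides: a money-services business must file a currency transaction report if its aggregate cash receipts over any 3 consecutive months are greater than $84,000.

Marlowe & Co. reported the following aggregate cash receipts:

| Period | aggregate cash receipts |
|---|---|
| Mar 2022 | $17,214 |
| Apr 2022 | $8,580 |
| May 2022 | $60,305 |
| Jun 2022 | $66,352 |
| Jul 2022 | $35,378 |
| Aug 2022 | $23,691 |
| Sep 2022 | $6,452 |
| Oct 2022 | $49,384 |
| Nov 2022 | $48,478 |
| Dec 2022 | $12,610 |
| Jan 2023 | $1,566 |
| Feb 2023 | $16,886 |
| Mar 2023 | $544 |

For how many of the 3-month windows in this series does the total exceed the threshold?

Mar 2022–May 2022: $17,214 + $8,580 + $60,305 = $86,099 (over)
Apr 2022–Jun 2022: $8,580 + $60,305 + $66,352 = $135,237 (over)
May 2022–Jul 2022: $60,305 + $66,352 + $35,378 = $162,035 (over)
Jun 2022–Aug 2022: $66,352 + $35,378 + $23,691 = $125,421 (over)
Jul 2022–Sep 2022: $35,378 + $23,691 + $6,452 = $65,521 (under)
Aug 2022–Oct 2022: $23,691 + $6,452 + $49,384 = $79,527 (under)
Sep 2022–Nov 2022: $6,452 + $49,384 + $48,478 = $104,314 (over)
Oct 2022–Dec 2022: $49,384 + $48,478 + $12,610 = $110,472 (over)
Nov 2022–Jan 2023: $48,478 + $12,610 + $1,566 = $62,654 (under)
Dec 2022–Feb 2023: $12,610 + $1,566 + $16,886 = $31,062 (under)
Jan 2023–Mar 2023: $1,566 + $16,886 + $544 = $18,996 (under)
6 windows exceed the threshold.

6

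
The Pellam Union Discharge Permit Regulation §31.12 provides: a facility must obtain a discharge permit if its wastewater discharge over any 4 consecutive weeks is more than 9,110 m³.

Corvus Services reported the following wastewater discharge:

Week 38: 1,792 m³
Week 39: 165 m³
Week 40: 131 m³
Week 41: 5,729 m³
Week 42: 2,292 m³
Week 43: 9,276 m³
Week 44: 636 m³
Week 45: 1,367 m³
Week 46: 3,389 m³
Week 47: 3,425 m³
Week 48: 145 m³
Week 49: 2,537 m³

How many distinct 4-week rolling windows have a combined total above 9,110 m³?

5

Week 38–Week 41: 1,792 m³ + 165 m³ + 131 m³ + 5,729 m³ = 7,817 m³ (under)
Week 39–Week 42: 165 m³ + 131 m³ + 5,729 m³ + 2,292 m³ = 8,317 m³ (under)
Week 40–Week 43: 131 m³ + 5,729 m³ + 2,292 m³ + 9,276 m³ = 17,428 m³ (over)
Week 41–Week 44: 5,729 m³ + 2,292 m³ + 9,276 m³ + 636 m³ = 17,933 m³ (over)
Week 42–Week 45: 2,292 m³ + 9,276 m³ + 636 m³ + 1,367 m³ = 13,571 m³ (over)
Week 43–Week 46: 9,276 m³ + 636 m³ + 1,367 m³ + 3,389 m³ = 14,668 m³ (over)
Week 44–Week 47: 636 m³ + 1,367 m³ + 3,389 m³ + 3,425 m³ = 8,817 m³ (under)
Week 45–Week 48: 1,367 m³ + 3,389 m³ + 3,425 m³ + 145 m³ = 8,326 m³ (under)
Week 46–Week 49: 3,389 m³ + 3,425 m³ + 145 m³ + 2,537 m³ = 9,496 m³ (over)
5 windows exceed the threshold.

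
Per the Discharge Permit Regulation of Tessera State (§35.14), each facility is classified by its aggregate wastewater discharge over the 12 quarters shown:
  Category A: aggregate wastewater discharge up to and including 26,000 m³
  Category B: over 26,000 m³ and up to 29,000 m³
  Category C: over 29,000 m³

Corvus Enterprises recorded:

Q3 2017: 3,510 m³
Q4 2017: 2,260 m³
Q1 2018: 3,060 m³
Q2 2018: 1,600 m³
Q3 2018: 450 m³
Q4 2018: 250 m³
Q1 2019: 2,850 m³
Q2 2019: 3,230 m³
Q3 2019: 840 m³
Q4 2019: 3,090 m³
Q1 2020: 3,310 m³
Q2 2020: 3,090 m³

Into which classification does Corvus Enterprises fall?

Aggregate wastewater discharge: 3,510 m³ + 2,260 m³ + 3,060 m³ + 1,600 m³ + 450 m³ + 250 m³ + 2,850 m³ + 3,230 m³ + 840 m³ + 3,090 m³ + 3,310 m³ + 3,090 m³ = 27,540 m³.
26,000 m³ < 27,540 m³ ≤ 29,000 m³, so Category B applies.

Category B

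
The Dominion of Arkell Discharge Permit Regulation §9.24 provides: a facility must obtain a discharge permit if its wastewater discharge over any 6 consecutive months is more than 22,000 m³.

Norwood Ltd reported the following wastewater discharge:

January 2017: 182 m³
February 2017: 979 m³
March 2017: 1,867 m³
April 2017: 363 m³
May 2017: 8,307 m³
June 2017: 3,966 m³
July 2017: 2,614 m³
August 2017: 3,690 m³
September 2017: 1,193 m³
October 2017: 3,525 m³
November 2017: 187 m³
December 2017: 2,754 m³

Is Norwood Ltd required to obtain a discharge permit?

January 2017–June 2017: 182 m³ + 979 m³ + 1,867 m³ + 363 m³ + 8,307 m³ + 3,966 m³ = 15,664 m³ (under)
February 2017–July 2017: 979 m³ + 1,867 m³ + 363 m³ + 8,307 m³ + 3,966 m³ + 2,614 m³ = 18,096 m³ (under)
March 2017–August 2017: 1,867 m³ + 363 m³ + 8,307 m³ + 3,966 m³ + 2,614 m³ + 3,690 m³ = 20,807 m³ (under)
April 2017–September 2017: 363 m³ + 8,307 m³ + 3,966 m³ + 2,614 m³ + 3,690 m³ + 1,193 m³ = 20,133 m³ (under)
May 2017–October 2017: 8,307 m³ + 3,966 m³ + 2,614 m³ + 3,690 m³ + 1,193 m³ + 3,525 m³ = 23,295 m³ (over)
June 2017–November 2017: 3,966 m³ + 2,614 m³ + 3,690 m³ + 1,193 m³ + 3,525 m³ + 187 m³ = 15,175 m³ (under)
July 2017–December 2017: 2,614 m³ + 3,690 m³ + 1,193 m³ + 3,525 m³ + 187 m³ + 2,754 m³ = 13,963 m³ (under)
At least one window exceeds 22,000 m³.

Yes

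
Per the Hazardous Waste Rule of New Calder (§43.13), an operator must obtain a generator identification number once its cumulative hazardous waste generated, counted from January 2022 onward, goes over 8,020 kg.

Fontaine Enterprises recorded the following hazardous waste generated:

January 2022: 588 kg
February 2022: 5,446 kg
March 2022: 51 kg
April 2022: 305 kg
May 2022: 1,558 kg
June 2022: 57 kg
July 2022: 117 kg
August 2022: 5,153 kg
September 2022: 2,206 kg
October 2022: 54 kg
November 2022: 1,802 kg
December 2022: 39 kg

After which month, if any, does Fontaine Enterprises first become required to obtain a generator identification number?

Through January 2022: 588 kg
Through February 2022: 6,034 kg
Through March 2022: 6,085 kg
Through April 2022: 6,390 kg
Through May 2022: 7,948 kg
Through June 2022: 8,005 kg
Through July 2022: 8,122 kg ← exceeds threshold

July 2022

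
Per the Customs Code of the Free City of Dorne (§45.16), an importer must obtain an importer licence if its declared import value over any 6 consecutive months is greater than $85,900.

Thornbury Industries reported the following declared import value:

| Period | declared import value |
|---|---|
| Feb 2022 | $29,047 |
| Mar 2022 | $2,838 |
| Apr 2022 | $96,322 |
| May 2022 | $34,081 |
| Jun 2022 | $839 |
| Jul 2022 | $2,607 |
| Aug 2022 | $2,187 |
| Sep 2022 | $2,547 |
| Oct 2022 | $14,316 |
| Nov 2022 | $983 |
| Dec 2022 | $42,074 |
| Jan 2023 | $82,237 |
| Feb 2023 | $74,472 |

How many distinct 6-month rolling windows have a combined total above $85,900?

5

Feb 2022–Jul 2022: $29,047 + $2,838 + $96,322 + $34,081 + $839 + $2,607 = $165,734 (over)
Mar 2022–Aug 2022: $2,838 + $96,322 + $34,081 + $839 + $2,607 + $2,187 = $138,874 (over)
Apr 2022–Sep 2022: $96,322 + $34,081 + $839 + $2,607 + $2,187 + $2,547 = $138,583 (over)
May 2022–Oct 2022: $34,081 + $839 + $2,607 + $2,187 + $2,547 + $14,316 = $56,577 (under)
Jun 2022–Nov 2022: $839 + $2,607 + $2,187 + $2,547 + $14,316 + $983 = $23,479 (under)
Jul 2022–Dec 2022: $2,607 + $2,187 + $2,547 + $14,316 + $983 + $42,074 = $64,714 (under)
Aug 2022–Jan 2023: $2,187 + $2,547 + $14,316 + $983 + $42,074 + $82,237 = $144,344 (over)
Sep 2022–Feb 2023: $2,547 + $14,316 + $983 + $42,074 + $82,237 + $74,472 = $216,629 (over)
5 windows exceed the threshold.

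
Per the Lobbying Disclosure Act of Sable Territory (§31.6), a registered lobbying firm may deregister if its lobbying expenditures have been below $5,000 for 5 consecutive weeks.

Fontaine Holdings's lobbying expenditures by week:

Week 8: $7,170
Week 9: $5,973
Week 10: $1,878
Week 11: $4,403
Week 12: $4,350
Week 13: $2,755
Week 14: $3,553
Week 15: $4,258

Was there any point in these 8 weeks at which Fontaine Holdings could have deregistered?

Weeks below $5,000: Week 10, Week 11, Week 12, Week 13, Week 14, Week 15.
Longest run of consecutive weeks below the threshold: 6.
6 ≥ 5, so Fontaine Holdings became eligible.

Yes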